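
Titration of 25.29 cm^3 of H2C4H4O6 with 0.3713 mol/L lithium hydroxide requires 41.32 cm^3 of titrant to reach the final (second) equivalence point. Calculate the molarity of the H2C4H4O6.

n(LiOH) = 0.3713 x 0.04132 = 0.01534 mol.
At the final (second) equivalence point, 2 mol OH^- react per mol H2C4H4O6, so n(H2C4H4O6) = 0.01534 / 2 = 0.007671 mol.
[H2C4H4O6] = 0.007671 / 0.02529 L = 0.303 M.

0.303 M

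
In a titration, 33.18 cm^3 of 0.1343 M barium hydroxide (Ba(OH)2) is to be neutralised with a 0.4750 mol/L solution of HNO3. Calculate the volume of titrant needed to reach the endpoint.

18.8 mL

n(Ba(OH)2) = 0.1343 mol/L x 0.03318 L = 0.004456 mol.
The neutralisation is 1 Ba(OH)2 : 2 HNO3, so n(HNO3) = 0.004456 x 2/1 = 0.008912 mol.
V(HNO3) = 0.008912 / 0.4750 = 0.01876 L = 18.8 mL.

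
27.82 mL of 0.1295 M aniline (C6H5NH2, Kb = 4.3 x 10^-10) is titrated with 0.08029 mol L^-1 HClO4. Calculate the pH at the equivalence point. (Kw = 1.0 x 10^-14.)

2.97

n(C6H5NH2) = 0.1295 x 0.02782 = 0.003603 mol; V(HClO4) at equivalence = 0.003603/0.08029 = 0.04487 L.
At equivalence the base is fully converted to C6H5NH3+; total volume = 0.07269 L, so [C6H5NH3+] = 0.003603/0.07269 = 0.04956 M.
Ka(C6H5NH3+) = Kw/Kb = 1.0e-14 / 4.3 x 10^-10 = 2.33e-5.
[H^+] = sqrt(Ka x [C6H5NH3+]) = sqrt(2.33e-5 x 0.04956) = 0.00107 M.
pH = -log(0.00107) = 2.97.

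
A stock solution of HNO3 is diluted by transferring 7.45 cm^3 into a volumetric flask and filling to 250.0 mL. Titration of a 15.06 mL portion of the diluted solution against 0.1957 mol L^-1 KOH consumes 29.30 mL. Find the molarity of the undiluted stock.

n(KOH) = 0.1957 x 0.02930 = 0.005734 mol.
n(HNO3) in the aliquot = 0.005734 mol.
[diluted HNO3] = 0.005734 / 0.01506 = 0.3807 M.
Dilution factor = 250.0/7.450 = 33.56, so [stock] = 0.3807 x 33.56 = 12.8 M.

12.8 M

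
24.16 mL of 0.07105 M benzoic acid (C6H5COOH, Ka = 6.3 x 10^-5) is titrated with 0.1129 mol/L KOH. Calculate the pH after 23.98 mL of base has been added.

n(acid) = 0.07105 x 0.02416 = 0.001717 mol; n(KOH) added = 0.1129 x 0.02398 = 0.002707 mol.
Base is in excess by 0.002707 - 0.001717 = 0.0009908 mol in a total volume of 0.04814 L.
[OH^-] = 0.0009908/0.04814 = 0.02058 M, so pOH = 1.69 and pH = 14.00 - 1.69 = 12.31.

12.31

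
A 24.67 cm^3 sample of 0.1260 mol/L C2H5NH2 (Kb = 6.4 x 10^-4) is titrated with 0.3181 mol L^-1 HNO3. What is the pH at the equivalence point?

5.93

n(C2H5NH2) = 0.1260 x 0.02467 = 0.003108 mol; V(HNO3) at equivalence = 0.003108/0.3181 = 0.009772 L.
At equivalence the base is fully converted to C2H5NH3+; total volume = 0.03444 L, so [C2H5NH3+] = 0.003108/0.03444 = 0.09025 M.
Ka(C2H5NH3+) = Kw/Kb = 1.0e-14 / 6.4 x 10^-4 = 1.56e-11.
[H^+] = sqrt(Ka x [C2H5NH3+]) = sqrt(1.56e-11 x 0.09025) = 1.19e-6 M.
pH = -log(1.19e-6) = 5.93.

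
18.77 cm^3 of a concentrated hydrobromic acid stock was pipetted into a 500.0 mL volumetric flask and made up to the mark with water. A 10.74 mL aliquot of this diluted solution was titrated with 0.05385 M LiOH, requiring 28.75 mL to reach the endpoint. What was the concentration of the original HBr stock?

3.84 M

n(LiOH) = 0.05385 x 0.02875 = 0.001548 mol.
n(HBr) in the aliquot = 0.001548 mol.
[diluted HBr] = 0.001548 / 0.01074 = 0.1442 M.
Dilution factor = 500.0/18.77 = 26.64, so [stock] = 0.1442 x 26.64 = 3.84 M.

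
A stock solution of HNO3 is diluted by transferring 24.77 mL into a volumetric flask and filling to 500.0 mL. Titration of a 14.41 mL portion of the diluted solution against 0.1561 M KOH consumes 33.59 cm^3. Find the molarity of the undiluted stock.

7.35 M

n(KOH) = 0.1561 x 0.03359 = 0.005243 mol.
n(HNO3) in the aliquot = 0.005243 mol.
[diluted HNO3] = 0.005243 / 0.01441 = 0.3639 M.
Dilution factor = 500.0/24.77 = 20.19, so [stock] = 0.3639 x 20.19 = 7.35 M.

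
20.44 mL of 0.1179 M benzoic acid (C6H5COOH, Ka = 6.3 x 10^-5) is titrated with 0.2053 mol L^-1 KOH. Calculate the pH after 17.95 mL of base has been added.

12.52

n(acid) = 0.1179 x 0.02044 = 0.002410 mol; n(KOH) added = 0.2053 x 0.01795 = 0.003685 mol.
Base is in excess by 0.003685 - 0.002410 = 0.001275 mol in a total volume of 0.03839 L.
[OH^-] = 0.001275/0.03839 = 0.03322 M, so pOH = 1.48 and pH = 14.00 - 1.48 = 12.52.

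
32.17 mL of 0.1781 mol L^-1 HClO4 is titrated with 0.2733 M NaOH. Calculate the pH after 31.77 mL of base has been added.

12.66

n(acid) = 0.1781 x 0.03217 = 0.005729 mol; n(NaOH) added = 0.2733 x 0.03177 = 0.008683 mol.
Base is in excess by 0.008683 - 0.005729 = 0.002953 mol in a total volume of 0.06394 L.
[OH^-] = 0.002953/0.06394 = 0.04619 M, so pOH = 1.34 and pH = 14.00 - 1.34 = 12.66.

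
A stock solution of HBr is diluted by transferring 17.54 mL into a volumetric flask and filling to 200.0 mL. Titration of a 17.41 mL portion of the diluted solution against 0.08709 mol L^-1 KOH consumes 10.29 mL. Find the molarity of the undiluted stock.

0.587 M

n(KOH) = 0.08709 x 0.01029 = 0.0008962 mol.
n(HBr) in the aliquot = 0.0008962 mol.
[diluted HBr] = 0.0008962 / 0.01741 = 0.05147 M.
Dilution factor = 200.0/17.54 = 11.40, so [stock] = 0.05147 x 11.40 = 0.587 M.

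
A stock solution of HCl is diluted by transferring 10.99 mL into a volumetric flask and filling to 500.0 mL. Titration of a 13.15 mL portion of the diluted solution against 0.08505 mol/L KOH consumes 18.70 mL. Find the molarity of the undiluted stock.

5.50 M

n(KOH) = 0.08505 x 0.01870 = 0.001590 mol.
n(HCl) in the aliquot = 0.001590 mol.
[diluted HCl] = 0.001590 / 0.01315 = 0.1209 M.
Dilution factor = 500.0/10.99 = 45.50, so [stock] = 0.1209 x 45.50 = 5.50 M.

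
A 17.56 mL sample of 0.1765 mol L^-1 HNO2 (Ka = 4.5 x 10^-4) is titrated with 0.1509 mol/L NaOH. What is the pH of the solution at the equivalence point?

8.13

n(HNO2) = 0.1765 x 0.01756 = 0.003099 mol; V(NaOH) at equivalence = 0.003099/0.1509 = 0.02054 L.
At equivalence all the acid is converted to NO2-; total volume = 0.01756 + 0.02054 = 0.03810 L, so [NO2-] = 0.003099/0.03810 = 0.08135 M.
Kb = Kw/Ka = 1.0e-14 / 4.5 x 10^-4 = 2.22e-11.
[OH^-] = sqrt(Kb x [NO2-]) = sqrt(2.22e-11 x 0.08135) = 1.34e-6 M.
pOH = 5.87, so pH = 14.00 - 5.87 = 8.13.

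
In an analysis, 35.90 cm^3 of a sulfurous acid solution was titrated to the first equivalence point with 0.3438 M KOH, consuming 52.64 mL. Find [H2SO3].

0.504 M

n(KOH) = 0.3438 x 0.05264 = 0.01810 mol.
At the first equivalence point, 1 mol OH^- react per mol H2SO3, so n(H2SO3) = 0.01810 / 1 = 0.01810 mol.
[H2SO3] = 0.01810 / 0.03590 L = 0.504 M.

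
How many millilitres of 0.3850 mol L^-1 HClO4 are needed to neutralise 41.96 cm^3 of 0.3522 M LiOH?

38.4 mL

n(LiOH) = 0.3522 mol/L x 0.04196 L = 0.01478 mol.
At equivalence n(HClO4) = n(LiOH) = 0.01478 mol.
V(HClO4) = 0.01478 / 0.3850 = 0.03839 L = 38.4 mL.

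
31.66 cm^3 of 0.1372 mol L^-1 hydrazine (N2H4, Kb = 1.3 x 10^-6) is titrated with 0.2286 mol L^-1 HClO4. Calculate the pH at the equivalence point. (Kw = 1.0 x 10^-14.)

n(N2H4) = 0.1372 x 0.03166 = 0.004344 mol; V(HClO4) at equivalence = 0.004344/0.2286 = 0.01900 L.
At equivalence the base is fully converted to N2H5+; total volume = 0.05066 L, so [N2H5+] = 0.004344/0.05066 = 0.08574 M.
Ka(N2H5+) = Kw/Kb = 1.0e-14 / 1.3 x 10^-6 = 7.69e-9.
[H^+] = sqrt(Ka x [N2H5+]) = sqrt(7.69e-9 x 0.08574) = 2.57e-5 M.
pH = -log(2.57e-5) = 4.59.

4.59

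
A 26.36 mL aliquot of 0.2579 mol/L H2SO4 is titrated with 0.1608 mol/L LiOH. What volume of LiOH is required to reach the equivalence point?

84.6 mL

n(H2SO4) = 0.2579 mol/L x 0.02636 L = 0.006798 mol.
The neutralisation is 1 H2SO4 : 2 LiOH, so n(LiOH) = 0.006798 x 2/1 = 0.01360 mol.
V(LiOH) = 0.01360 / 0.1608 = 0.08456 L = 84.6 mL.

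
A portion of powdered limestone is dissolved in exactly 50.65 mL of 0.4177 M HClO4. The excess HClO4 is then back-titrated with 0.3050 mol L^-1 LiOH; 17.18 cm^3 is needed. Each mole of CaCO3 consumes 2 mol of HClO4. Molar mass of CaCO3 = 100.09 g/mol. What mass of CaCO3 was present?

Total n(HClO4) added = 0.4177 x 0.05065 = 0.02116 mol.
n(LiOH) used = 0.3050 x 0.01718 = 0.005240 mol, which equals the excess n(HClO4).
So n(HClO4) consumed by the sample = 0.02116 - 0.005240 = 0.01592 mol.
n(CaCO3) = 0.01592 / 2 = 0.007958 mol.
mass = 0.007958 mol x 100.09 g/mol = 0.797 g.

0.797 g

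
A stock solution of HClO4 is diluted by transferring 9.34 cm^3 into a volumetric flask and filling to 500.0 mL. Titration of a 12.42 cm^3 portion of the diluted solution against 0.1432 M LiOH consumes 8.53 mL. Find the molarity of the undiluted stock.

n(LiOH) = 0.1432 x 0.008530 = 0.001221 mol.
n(HClO4) in the aliquot = 0.001221 mol.
[diluted HClO4] = 0.001221 / 0.01242 = 0.09835 M.
Dilution factor = 500.0/9.340 = 53.53, so [stock] = 0.09835 x 53.53 = 5.26 M.

5.26 M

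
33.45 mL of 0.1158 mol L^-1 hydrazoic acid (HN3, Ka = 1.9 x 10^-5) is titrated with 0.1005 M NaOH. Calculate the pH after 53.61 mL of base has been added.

12.24

n(acid) = 0.1158 x 0.03345 = 0.003874 mol; n(NaOH) added = 0.1005 x 0.05361 = 0.005388 mol.
Base is in excess by 0.005388 - 0.003874 = 0.001514 mol in a total volume of 0.08706 L.
[OH^-] = 0.001514/0.08706 = 0.01739 M, so pOH = 1.76 and pH = 14.00 - 1.76 = 12.24.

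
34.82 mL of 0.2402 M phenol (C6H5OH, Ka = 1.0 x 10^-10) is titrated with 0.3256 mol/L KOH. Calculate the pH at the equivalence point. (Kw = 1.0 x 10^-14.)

11.57

n(C6H5OH) = 0.2402 x 0.03482 = 0.008364 mol; V(KOH) at equivalence = 0.008364/0.3256 = 0.02569 L.
At equivalence all the acid is converted to C6H5O-; total volume = 0.03482 + 0.02569 = 0.06051 L, so [C6H5O-] = 0.008364/0.06051 = 0.1382 M.
Kb = Kw/Ka = 1.0e-14 / 1.0 x 10^-10 = 0.000100.
[OH^-] = sqrt(Kb x [C6H5O-]) = sqrt(0.000100 x 0.1382) = 0.00372 M.
pOH = 2.43, so pH = 14.00 - 2.43 = 11.57.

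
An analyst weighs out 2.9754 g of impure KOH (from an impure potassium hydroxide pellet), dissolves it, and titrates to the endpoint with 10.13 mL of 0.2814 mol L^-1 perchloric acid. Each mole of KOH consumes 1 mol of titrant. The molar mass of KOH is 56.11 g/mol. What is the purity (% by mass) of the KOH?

n(HClO4) = 0.2814 x 0.01013 = 0.002851 mol.
n(KOH) = 0.002851 / 1 = 0.002851 mol.
mass of KOH = 0.002851 x 56.11 = 0.1599 g.
% purity = 0.1599 / 2.9754 x 100 = 5.38%.

5.38%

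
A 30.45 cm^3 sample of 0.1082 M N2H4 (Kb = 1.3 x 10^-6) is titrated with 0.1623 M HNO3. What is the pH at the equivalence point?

n(N2H4) = 0.1082 x 0.03045 = 0.003295 mol; V(HNO3) at equivalence = 0.003295/0.1623 = 0.02030 L.
At equivalence the base is fully converted to N2H5+; total volume = 0.05075 L, so [N2H5+] = 0.003295/0.05075 = 0.06492 M.
Ka(N2H5+) = Kw/Kb = 1.0e-14 / 1.3 x 10^-6 = 7.69e-9.
[H^+] = sqrt(Ka x [N2H5+]) = sqrt(7.69e-9 x 0.06492) = 2.23e-5 M.
pH = -log(2.23e-5) = 4.65.

4.65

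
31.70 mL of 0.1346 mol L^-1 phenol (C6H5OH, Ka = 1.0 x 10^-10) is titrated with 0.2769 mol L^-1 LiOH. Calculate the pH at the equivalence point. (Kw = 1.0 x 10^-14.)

n(C6H5OH) = 0.1346 x 0.03170 = 0.004267 mol; V(LiOH) at equivalence = 0.004267/0.2769 = 0.01541 L.
At equivalence all the acid is converted to C6H5O-; total volume = 0.03170 + 0.01541 = 0.04711 L, so [C6H5O-] = 0.004267/0.04711 = 0.09057 M.
Kb = Kw/Ka = 1.0e-14 / 1.0 x 10^-10 = 0.000100.
[OH^-] = sqrt(Kb x [C6H5O-]) = sqrt(0.000100 x 0.09057) = 0.00301 M.
pOH = 2.52, so pH = 14.00 - 2.52 = 11.48.

11.48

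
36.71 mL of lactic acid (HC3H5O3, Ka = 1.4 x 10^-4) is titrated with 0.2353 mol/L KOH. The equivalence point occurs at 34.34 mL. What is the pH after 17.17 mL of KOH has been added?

3.85

17.17 mL is exactly half the equivalence volume (34.34/2), i.e. the half-equivalence point.
There, n(HA) = n(A^-), so pH = pKa = -log(1.4 x 10^-4) = 3.85.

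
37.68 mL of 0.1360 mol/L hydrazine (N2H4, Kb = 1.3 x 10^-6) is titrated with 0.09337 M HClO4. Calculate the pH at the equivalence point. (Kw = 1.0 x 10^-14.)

4.69

n(N2H4) = 0.1360 x 0.03768 = 0.005124 mol; V(HClO4) at equivalence = 0.005124/0.09337 = 0.05488 L.
At equivalence the base is fully converted to N2H5+; total volume = 0.09256 L, so [N2H5+] = 0.005124/0.09256 = 0.05536 M.
Ka(N2H5+) = Kw/Kb = 1.0e-14 / 1.3 x 10^-6 = 7.69e-9.
[H^+] = sqrt(Ka x [N2H5+]) = sqrt(7.69e-9 x 0.05536) = 2.06e-5 M.
pH = -log(2.06e-5) = 4.69.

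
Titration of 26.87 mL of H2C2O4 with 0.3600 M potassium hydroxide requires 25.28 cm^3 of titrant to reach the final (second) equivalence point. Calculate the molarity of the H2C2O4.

n(KOH) = 0.3600 x 0.02528 = 0.009101 mol.
At the final (second) equivalence point, 2 mol OH^- react per mol H2C2O4, so n(H2C2O4) = 0.009101 / 2 = 0.004550 mol.
[H2C2O4] = 0.004550 / 0.02687 L = 0.169 M.

0.169 M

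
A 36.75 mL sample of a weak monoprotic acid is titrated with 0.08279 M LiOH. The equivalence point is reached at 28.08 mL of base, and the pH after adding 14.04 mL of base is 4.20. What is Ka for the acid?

6.3 x 10^-5

14.04 mL is half of the equivalence volume, so this is the half-equivalence point where [HA] = [A^-].
At half-equivalence pH = pKa, so pKa = 4.20.
Ka = 10^(-4.20) = 6.3 x 10^-5.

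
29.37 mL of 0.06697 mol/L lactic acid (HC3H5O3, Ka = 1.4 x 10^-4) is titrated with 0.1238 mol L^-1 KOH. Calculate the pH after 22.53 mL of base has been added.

12.20

n(acid) = 0.06697 x 0.02937 = 0.001967 mol; n(KOH) added = 0.1238 x 0.02253 = 0.002789 mol.
Base is in excess by 0.002789 - 0.001967 = 0.0008223 mol in a total volume of 0.05190 L.
[OH^-] = 0.0008223/0.05190 = 0.01584 M, so pOH = 1.80 and pH = 14.00 - 1.80 = 12.20.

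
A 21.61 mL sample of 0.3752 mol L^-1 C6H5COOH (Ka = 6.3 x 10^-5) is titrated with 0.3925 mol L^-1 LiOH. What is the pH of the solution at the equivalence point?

n(C6H5COOH) = 0.3752 x 0.02161 = 0.008108 mol; V(LiOH) at equivalence = 0.008108/0.3925 = 0.02066 L.
At equivalence all the acid is converted to C6H5COO-; total volume = 0.02161 + 0.02066 = 0.04227 L, so [C6H5COO-] = 0.008108/0.04227 = 0.1918 M.
Kb = Kw/Ka = 1.0e-14 / 6.3 x 10^-5 = 1.59e-10.
[OH^-] = sqrt(Kb x [C6H5COO-]) = sqrt(1.59e-10 x 0.1918) = 5.52e-6 M.
pOH = 5.26, so pH = 14.00 - 5.26 = 8.74.

8.74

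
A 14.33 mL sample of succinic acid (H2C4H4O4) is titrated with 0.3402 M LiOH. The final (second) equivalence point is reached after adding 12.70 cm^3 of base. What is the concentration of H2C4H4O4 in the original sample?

n(LiOH) = 0.3402 x 0.01270 = 0.004321 mol.
At the final (second) equivalence point, 2 mol OH^- react per mol H2C4H4O4, so n(H2C4H4O4) = 0.004321 / 2 = 0.002160 mol.
[H2C4H4O4] = 0.002160 / 0.01433 L = 0.151 M.

0.151 M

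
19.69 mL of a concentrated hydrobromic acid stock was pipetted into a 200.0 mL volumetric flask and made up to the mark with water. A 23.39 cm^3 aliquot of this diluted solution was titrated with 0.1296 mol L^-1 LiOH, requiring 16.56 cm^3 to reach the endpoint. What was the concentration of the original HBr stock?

n(LiOH) = 0.1296 x 0.01656 = 0.002146 mol.
n(HBr) in the aliquot = 0.002146 mol.
[diluted HBr] = 0.002146 / 0.02339 = 0.09176 M.
Dilution factor = 200.0/19.69 = 10.16, so [stock] = 0.09176 x 10.16 = 0.932 M.

0.932 M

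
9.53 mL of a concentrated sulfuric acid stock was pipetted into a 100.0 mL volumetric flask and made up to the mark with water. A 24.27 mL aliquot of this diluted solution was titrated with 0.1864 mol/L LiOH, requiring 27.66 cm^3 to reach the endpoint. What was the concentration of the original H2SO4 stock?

n(LiOH) = 0.1864 x 0.02766 = 0.005156 mol.
n(H2SO4) in the aliquot = 0.005156 x 1/2 = 0.002578 mol.
[diluted H2SO4] = 0.002578 / 0.02427 = 0.1062 M.
Dilution factor = 100.0/9.530 = 10.49, so [stock] = 0.1062 x 10.49 = 1.11 M.

1.11 M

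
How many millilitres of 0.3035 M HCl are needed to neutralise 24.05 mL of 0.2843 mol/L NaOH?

n(NaOH) = 0.2843 mol/L x 0.02405 L = 0.006837 mol.
At equivalence n(HCl) = n(NaOH) = 0.006837 mol.
V(HCl) = 0.006837 / 0.3035 = 0.02253 L = 22.5 mL.

22.5 mL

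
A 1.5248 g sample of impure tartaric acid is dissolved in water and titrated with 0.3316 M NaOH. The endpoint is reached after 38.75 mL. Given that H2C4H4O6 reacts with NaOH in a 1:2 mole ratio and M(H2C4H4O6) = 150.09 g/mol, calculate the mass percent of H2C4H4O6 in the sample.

63.2%

n(NaOH) = 0.3316 x 0.03875 = 0.01285 mol.
n(H2C4H4O6) = 0.01285 / 2 = 0.006425 mol.
mass of H2C4H4O6 = 0.006425 x 150.09 = 0.9643 g.
% purity = 0.9643 / 1.5248 x 100 = 63.2%.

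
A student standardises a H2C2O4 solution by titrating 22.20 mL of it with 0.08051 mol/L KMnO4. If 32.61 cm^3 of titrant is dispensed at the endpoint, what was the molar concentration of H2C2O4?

0.296 M

n(KMnO4) = 0.08051 x 0.03261 = 0.002625 mol.
From the balanced equation, 2 mol KMnO4 reacts with 5 mol H2C2O4, so n(H2C2O4) = 0.002625 x 5/2 = 0.006564 mol.
[H2C2O4] = 0.006564 / 0.02220 L = 0.296 M.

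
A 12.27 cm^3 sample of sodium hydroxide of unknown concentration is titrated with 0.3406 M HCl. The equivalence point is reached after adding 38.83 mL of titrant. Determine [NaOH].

n(HCl) delivered = 0.3406 x 0.03883 = 0.01323 mol.
For a 1:1 reaction, n(NaOH) = 0.01323 mol.
[NaOH] = 0.01323 mol / 0.01227 L = 1.08 M.

1.08 M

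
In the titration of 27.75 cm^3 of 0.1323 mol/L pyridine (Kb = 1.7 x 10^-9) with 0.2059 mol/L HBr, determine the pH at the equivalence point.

n(C5H5N) = 0.1323 x 0.02775 = 0.003671 mol; V(HBr) at equivalence = 0.003671/0.2059 = 0.01783 L.
At equivalence the base is fully converted to C5H5NH+; total volume = 0.04558 L, so [C5H5NH+] = 0.003671/0.04558 = 0.08055 M.
Ka(C5H5NH+) = Kw/Kb = 1.0e-14 / 1.7 x 10^-9 = 5.88e-6.
[H^+] = sqrt(Ka x [C5H5NH+]) = sqrt(5.88e-6 x 0.08055) = 0.000688 M.
pH = -log(0.000688) = 3.16.

3.16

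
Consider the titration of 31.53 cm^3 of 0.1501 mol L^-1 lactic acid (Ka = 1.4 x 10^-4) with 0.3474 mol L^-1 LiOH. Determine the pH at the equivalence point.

8.44

n(HC3H5O3) = 0.1501 x 0.03153 = 0.004733 mol; V(LiOH) at equivalence = 0.004733/0.3474 = 0.01362 L.
At equivalence all the acid is converted to C3H5O3-; total volume = 0.03153 + 0.01362 = 0.04515 L, so [C3H5O3-] = 0.004733/0.04515 = 0.1048 M.
Kb = Kw/Ka = 1.0e-14 / 1.4 x 10^-4 = 7.14e-11.
[OH^-] = sqrt(Kb x [C3H5O3-]) = sqrt(7.14e-11 x 0.1048) = 2.74e-6 M.
pOH = 5.56, so pH = 14.00 - 5.56 = 8.44.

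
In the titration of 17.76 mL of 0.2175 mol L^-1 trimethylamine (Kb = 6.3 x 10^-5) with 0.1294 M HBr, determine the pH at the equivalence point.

n((CH3)3N) = 0.2175 x 0.01776 = 0.003863 mol; V(HBr) at equivalence = 0.003863/0.1294 = 0.02985 L.
At equivalence the base is fully converted to (CH3)3NH+; total volume = 0.04761 L, so [(CH3)3NH+] = 0.003863/0.04761 = 0.08113 M.
Ka((CH3)3NH+) = Kw/Kb = 1.0e-14 / 6.3 x 10^-5 = 1.59e-10.
[H^+] = sqrt(Ka x [(CH3)3NH+]) = sqrt(1.59e-10 x 0.08113) = 3.59e-6 M.
pH = -log(3.59e-6) = 5.45.

5.45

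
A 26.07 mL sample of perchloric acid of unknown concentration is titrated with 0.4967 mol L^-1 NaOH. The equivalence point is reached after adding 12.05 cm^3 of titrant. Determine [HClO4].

0.230 M

n(NaOH) delivered = 0.4967 x 0.01205 = 0.005985 mol.
For a 1:1 reaction, n(HClO4) = 0.005985 mol.
[HClO4] = 0.005985 mol / 0.02607 L = 0.230 M.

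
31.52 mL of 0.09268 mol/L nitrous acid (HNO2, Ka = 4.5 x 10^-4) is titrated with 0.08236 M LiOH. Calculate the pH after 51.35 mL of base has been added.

12.20

n(acid) = 0.09268 x 0.03152 = 0.002921 mol; n(LiOH) added = 0.08236 x 0.05135 = 0.004229 mol.
Base is in excess by 0.004229 - 0.002921 = 0.001308 mol in a total volume of 0.08287 L.
[OH^-] = 0.001308/0.08287 = 0.01578 M, so pOH = 1.80 and pH = 14.00 - 1.80 = 12.20.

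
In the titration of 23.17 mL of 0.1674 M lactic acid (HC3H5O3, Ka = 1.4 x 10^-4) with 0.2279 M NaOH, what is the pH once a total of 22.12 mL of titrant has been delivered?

12.41

n(acid) = 0.1674 x 0.02317 = 0.003879 mol; n(NaOH) added = 0.2279 x 0.02212 = 0.005041 mol.
Base is in excess by 0.005041 - 0.003879 = 0.001162 mol in a total volume of 0.04529 L.
[OH^-] = 0.001162/0.04529 = 0.02567 M, so pOH = 1.59 and pH = 14.00 - 1.59 = 12.41.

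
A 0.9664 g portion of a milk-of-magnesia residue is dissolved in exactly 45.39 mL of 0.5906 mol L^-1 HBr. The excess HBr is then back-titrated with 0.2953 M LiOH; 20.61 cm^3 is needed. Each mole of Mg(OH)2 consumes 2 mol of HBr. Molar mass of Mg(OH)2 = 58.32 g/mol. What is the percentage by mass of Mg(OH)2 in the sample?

62.5%

Total n(HBr) added = 0.5906 x 0.04539 = 0.02681 mol.
n(LiOH) used = 0.2953 x 0.02061 = 0.006086 mol, which equals the excess n(HBr).
So n(HBr) consumed by the sample = 0.02681 - 0.006086 = 0.02072 mol.
n(Mg(OH)2) = 0.02072 / 2 = 0.01036 mol.
mass Mg(OH)2 = 0.01036 x 58.32 = 0.6042 g, so %Mg(OH)2 = 0.6042/0.9664 x 100 = 62.5%.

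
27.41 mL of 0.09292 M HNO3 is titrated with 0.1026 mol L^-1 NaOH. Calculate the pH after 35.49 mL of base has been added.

12.24

n(acid) = 0.09292 x 0.02741 = 0.002547 mol; n(NaOH) added = 0.1026 x 0.03549 = 0.003641 mol.
Base is in excess by 0.003641 - 0.002547 = 0.001094 mol in a total volume of 0.06290 L.
[OH^-] = 0.001094/0.06290 = 0.01740 M, so pOH = 1.76 and pH = 14.00 - 1.76 = 12.24.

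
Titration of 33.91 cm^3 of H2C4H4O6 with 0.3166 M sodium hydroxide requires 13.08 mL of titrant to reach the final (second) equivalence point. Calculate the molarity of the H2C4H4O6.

n(NaOH) = 0.3166 x 0.01308 = 0.004141 mol.
At the final (second) equivalence point, 2 mol OH^- react per mol H2C4H4O6, so n(H2C4H4O6) = 0.004141 / 2 = 0.002071 mol.
[H2C4H4O6] = 0.002071 / 0.03391 L = 0.0611 M.

0.0611 M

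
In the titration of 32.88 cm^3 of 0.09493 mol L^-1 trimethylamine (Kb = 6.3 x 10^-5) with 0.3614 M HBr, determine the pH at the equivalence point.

5.46

n((CH3)3N) = 0.09493 x 0.03288 = 0.003121 mol; V(HBr) at equivalence = 0.003121/0.3614 = 0.008637 L.
At equivalence the base is fully converted to (CH3)3NH+; total volume = 0.04152 L, so [(CH3)3NH+] = 0.003121/0.04152 = 0.07518 M.
Ka((CH3)3NH+) = Kw/Kb = 1.0e-14 / 6.3 x 10^-5 = 1.59e-10.
[H^+] = sqrt(Ka x [(CH3)3NH+]) = sqrt(1.59e-10 x 0.07518) = 3.45e-6 M.
pH = -log(3.45e-6) = 5.46.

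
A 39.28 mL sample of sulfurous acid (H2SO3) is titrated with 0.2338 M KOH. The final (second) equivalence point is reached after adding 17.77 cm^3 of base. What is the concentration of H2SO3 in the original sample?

0.0529 M

n(KOH) = 0.2338 x 0.01777 = 0.004155 mol.
At the final (second) equivalence point, 2 mol OH^- react per mol H2SO3, so n(H2SO3) = 0.004155 / 2 = 0.002077 mol.
[H2SO3] = 0.002077 / 0.03928 L = 0.0529 M.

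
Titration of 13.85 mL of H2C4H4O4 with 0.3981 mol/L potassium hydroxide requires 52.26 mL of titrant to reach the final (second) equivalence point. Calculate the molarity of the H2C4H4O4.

0.751 M

n(KOH) = 0.3981 x 0.05226 = 0.02080 mol.
At the final (second) equivalence point, 2 mol OH^- react per mol H2C4H4O4, so n(H2C4H4O4) = 0.02080 / 2 = 0.01040 mol.
[H2C4H4O4] = 0.01040 / 0.01385 L = 0.751 M.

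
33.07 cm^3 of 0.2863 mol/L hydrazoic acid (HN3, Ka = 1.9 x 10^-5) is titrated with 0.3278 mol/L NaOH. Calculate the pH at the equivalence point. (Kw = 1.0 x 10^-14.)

n(HN3) = 0.2863 x 0.03307 = 0.009468 mol; V(NaOH) at equivalence = 0.009468/0.3278 = 0.02888 L.
At equivalence all the acid is converted to N3-; total volume = 0.03307 + 0.02888 = 0.06195 L, so [N3-] = 0.009468/0.06195 = 0.1528 M.
Kb = Kw/Ka = 1.0e-14 / 1.9 x 10^-5 = 5.26e-10.
[OH^-] = sqrt(Kb x [N3-]) = sqrt(5.26e-10 x 0.1528) = 8.97e-6 M.
pOH = 5.05, so pH = 14.00 - 5.05 = 8.95.

8.95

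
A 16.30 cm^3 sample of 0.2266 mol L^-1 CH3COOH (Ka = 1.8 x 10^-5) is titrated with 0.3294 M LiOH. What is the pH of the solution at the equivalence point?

n(CH3COOH) = 0.2266 x 0.01630 = 0.003694 mol; V(LiOH) at equivalence = 0.003694/0.3294 = 0.01121 L.
At equivalence all the acid is converted to CH3COO-; total volume = 0.01630 + 0.01121 = 0.02751 L, so [CH3COO-] = 0.003694/0.02751 = 0.1342 M.
Kb = Kw/Ka = 1.0e-14 / 1.8 x 10^-5 = 5.56e-10.
[OH^-] = sqrt(Kb x [CH3COO-]) = sqrt(5.56e-10 x 0.1342) = 8.64e-6 M.
pOH = 5.06, so pH = 14.00 - 5.06 = 8.94.

8.94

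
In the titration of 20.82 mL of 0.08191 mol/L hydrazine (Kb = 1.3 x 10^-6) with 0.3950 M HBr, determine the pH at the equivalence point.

n(N2H4) = 0.08191 x 0.02082 = 0.001705 mol; V(HBr) at equivalence = 0.001705/0.3950 = 0.004317 L.
At equivalence the base is fully converted to N2H5+; total volume = 0.02514 L, so [N2H5+] = 0.001705/0.02514 = 0.06784 M.
Ka(N2H5+) = Kw/Kb = 1.0e-14 / 1.3 x 10^-6 = 7.69e-9.
[H^+] = sqrt(Ka x [N2H5+]) = sqrt(7.69e-9 x 0.06784) = 2.28e-5 M.
pH = -log(2.28e-5) = 4.64.

4.64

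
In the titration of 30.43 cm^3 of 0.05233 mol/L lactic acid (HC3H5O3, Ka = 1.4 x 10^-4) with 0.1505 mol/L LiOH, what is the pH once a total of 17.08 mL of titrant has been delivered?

n(acid) = 0.05233 x 0.03043 = 0.001592 mol; n(LiOH) added = 0.1505 x 0.01708 = 0.002571 mol.
Base is in excess by 0.002571 - 0.001592 = 0.0009781 mol in a total volume of 0.04751 L.
[OH^-] = 0.0009781/0.04751 = 0.02059 M, so pOH = 1.69 and pH = 14.00 - 1.69 = 12.31.

12.31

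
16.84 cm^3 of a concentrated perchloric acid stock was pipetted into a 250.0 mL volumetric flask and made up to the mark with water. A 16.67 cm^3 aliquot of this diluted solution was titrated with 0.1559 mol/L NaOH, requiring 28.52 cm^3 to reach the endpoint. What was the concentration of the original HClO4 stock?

n(NaOH) = 0.1559 x 0.02852 = 0.004446 mol.
n(HClO4) in the aliquot = 0.004446 mol.
[diluted HClO4] = 0.004446 / 0.01667 = 0.2667 M.
Dilution factor = 250.0/16.84 = 14.85, so [stock] = 0.2667 x 14.85 = 3.96 M.

3.96 M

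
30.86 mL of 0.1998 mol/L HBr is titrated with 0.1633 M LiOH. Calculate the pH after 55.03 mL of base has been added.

12.52

n(acid) = 0.1998 x 0.03086 = 0.006166 mol; n(LiOH) added = 0.1633 x 0.05503 = 0.008986 mol.
Base is in excess by 0.008986 - 0.006166 = 0.002821 mol in a total volume of 0.08589 L.
[OH^-] = 0.002821/0.08589 = 0.03284 M, so pOH = 1.48 and pH = 14.00 - 1.48 = 12.52.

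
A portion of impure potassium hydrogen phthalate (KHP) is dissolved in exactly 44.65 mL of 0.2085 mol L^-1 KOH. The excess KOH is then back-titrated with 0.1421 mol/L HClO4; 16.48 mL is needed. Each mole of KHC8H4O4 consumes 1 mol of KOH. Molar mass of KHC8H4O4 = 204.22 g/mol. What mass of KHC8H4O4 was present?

Total n(KOH) added = 0.2085 x 0.04465 = 0.009310 mol.
n(HClO4) used = 0.1421 x 0.01648 = 0.002342 mol, which equals the excess n(KOH).
So n(KOH) consumed by the sample = 0.009310 - 0.002342 = 0.006968 mol.
n(KHC8H4O4) = 0.006968 / 1 = 0.006968 mol.
mass = 0.006968 mol x 204.22 g/mol = 1.42 g.

1.42 g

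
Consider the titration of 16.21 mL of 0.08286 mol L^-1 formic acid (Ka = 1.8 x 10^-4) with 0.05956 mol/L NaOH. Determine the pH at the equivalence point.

8.14

n(HCOOH) = 0.08286 x 0.01621 = 0.001343 mol; V(NaOH) at equivalence = 0.001343/0.05956 = 0.02255 L.
At equivalence all the acid is converted to HCOO-; total volume = 0.01621 + 0.02255 = 0.03876 L, so [HCOO-] = 0.001343/0.03876 = 0.03465 M.
Kb = Kw/Ka = 1.0e-14 / 1.8 x 10^-4 = 5.56e-11.
[OH^-] = sqrt(Kb x [HCOO-]) = sqrt(5.56e-11 x 0.03465) = 1.39e-6 M.
pOH = 5.86, so pH = 14.00 - 5.86 = 8.14.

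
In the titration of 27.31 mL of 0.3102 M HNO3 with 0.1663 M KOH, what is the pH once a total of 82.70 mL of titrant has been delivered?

n(acid) = 0.3102 x 0.02731 = 0.008472 mol; n(KOH) added = 0.1663 x 0.08270 = 0.01375 mol.
Base is in excess by 0.01375 - 0.008472 = 0.005281 mol in a total volume of 0.1100 L.
[OH^-] = 0.005281/0.1100 = 0.04801 M, so pOH = 1.32 and pH = 14.00 - 1.32 = 12.68.

12.68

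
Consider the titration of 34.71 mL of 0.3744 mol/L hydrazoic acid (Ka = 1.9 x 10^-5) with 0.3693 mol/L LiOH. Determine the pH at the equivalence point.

n(HN3) = 0.3744 x 0.03471 = 0.01300 mol; V(LiOH) at equivalence = 0.01300/0.3693 = 0.03519 L.
At equivalence all the acid is converted to N3-; total volume = 0.03471 + 0.03519 = 0.06990 L, so [N3-] = 0.01300/0.06990 = 0.1859 M.
Kb = Kw/Ka = 1.0e-14 / 1.9 x 10^-5 = 5.26e-10.
[OH^-] = sqrt(Kb x [N3-]) = sqrt(5.26e-10 x 0.1859) = 9.89e-6 M.
pOH = 5.00, so pH = 14.00 - 5.00 = 9.00.

9.00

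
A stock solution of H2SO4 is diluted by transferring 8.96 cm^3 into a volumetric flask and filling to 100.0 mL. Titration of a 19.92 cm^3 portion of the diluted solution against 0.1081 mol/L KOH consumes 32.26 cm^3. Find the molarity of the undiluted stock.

n(KOH) = 0.1081 x 0.03226 = 0.003487 mol.
n(H2SO4) in the aliquot = 0.003487 x 1/2 = 0.001744 mol.
[diluted H2SO4] = 0.001744 / 0.01992 = 0.08753 M.
Dilution factor = 100.0/8.960 = 11.16, so [stock] = 0.08753 x 11.16 = 0.977 M.

0.977 M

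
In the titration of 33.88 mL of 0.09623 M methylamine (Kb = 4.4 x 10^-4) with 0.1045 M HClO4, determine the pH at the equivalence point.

5.97

n(CH3NH2) = 0.09623 x 0.03388 = 0.003260 mol; V(HClO4) at equivalence = 0.003260/0.1045 = 0.03120 L.
At equivalence the base is fully converted to CH3NH3+; total volume = 0.06508 L, so [CH3NH3+] = 0.003260/0.06508 = 0.05010 M.
Ka(CH3NH3+) = Kw/Kb = 1.0e-14 / 4.4 x 10^-4 = 2.27e-11.
[H^+] = sqrt(Ka x [CH3NH3+]) = sqrt(2.27e-11 x 0.05010) = 1.07e-6 M.
pH = -log(1.07e-6) = 5.97.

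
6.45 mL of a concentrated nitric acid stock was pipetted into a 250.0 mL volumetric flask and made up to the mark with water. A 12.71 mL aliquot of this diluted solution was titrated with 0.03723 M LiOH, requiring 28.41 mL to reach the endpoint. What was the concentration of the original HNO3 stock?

n(LiOH) = 0.03723 x 0.02841 = 0.001058 mol.
n(HNO3) in the aliquot = 0.001058 mol.
[diluted HNO3] = 0.001058 / 0.01271 = 0.08322 M.
Dilution factor = 250.0/6.450 = 38.76, so [stock] = 0.08322 x 38.76 = 3.23 M.

3.23 M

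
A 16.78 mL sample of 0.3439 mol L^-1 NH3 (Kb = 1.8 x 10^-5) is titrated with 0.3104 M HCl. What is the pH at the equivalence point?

5.02

n(NH3) = 0.3439 x 0.01678 = 0.005771 mol; V(HCl) at equivalence = 0.005771/0.3104 = 0.01859 L.
At equivalence the base is fully converted to NH4+; total volume = 0.03537 L, so [NH4+] = 0.005771/0.03537 = 0.1631 M.
Ka(NH4+) = Kw/Kb = 1.0e-14 / 1.8 x 10^-5 = 5.56e-10.
[H^+] = sqrt(Ka x [NH4+]) = sqrt(5.56e-10 x 0.1631) = 9.52e-6 M.
pH = -log(9.52e-6) = 5.02.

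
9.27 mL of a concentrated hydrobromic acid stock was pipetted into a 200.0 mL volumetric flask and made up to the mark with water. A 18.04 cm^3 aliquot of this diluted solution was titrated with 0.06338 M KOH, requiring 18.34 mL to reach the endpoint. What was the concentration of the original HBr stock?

1.39 M

n(KOH) = 0.06338 x 0.01834 = 0.001162 mol.
n(HBr) in the aliquot = 0.001162 mol.
[diluted HBr] = 0.001162 / 0.01804 = 0.06443 M.
Dilution factor = 200.0/9.270 = 21.57, so [stock] = 0.06443 x 21.57 = 1.39 M.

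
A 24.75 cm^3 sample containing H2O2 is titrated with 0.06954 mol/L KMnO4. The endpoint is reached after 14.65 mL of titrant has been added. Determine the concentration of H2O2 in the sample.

n(KMnO4) = 0.06954 x 0.01465 = 0.001019 mol.
From the balanced equation, 2 mol KMnO4 reacts with 5 mol H2O2, so n(H2O2) = 0.001019 x 5/2 = 0.002547 mol.
[H2O2] = 0.002547 / 0.02475 L = 0.103 M.

0.103 M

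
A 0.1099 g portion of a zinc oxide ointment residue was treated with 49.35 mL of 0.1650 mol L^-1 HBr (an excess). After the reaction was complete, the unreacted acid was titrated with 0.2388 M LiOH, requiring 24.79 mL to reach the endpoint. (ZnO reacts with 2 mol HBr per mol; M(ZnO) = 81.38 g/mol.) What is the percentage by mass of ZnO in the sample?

Total n(HBr) added = 0.1650 x 0.04935 = 0.008143 mol.
n(LiOH) used = 0.2388 x 0.02479 = 0.005920 mol, which equals the excess n(HBr).
So n(HBr) consumed by the sample = 0.008143 - 0.005920 = 0.002223 mol.
n(ZnO) = 0.002223 / 2 = 0.001111 mol.
mass ZnO = 0.001111 x 81.38 = 0.09045 g, so %ZnO = 0.09045/0.1099 x 100 = 82.3%.

82.3%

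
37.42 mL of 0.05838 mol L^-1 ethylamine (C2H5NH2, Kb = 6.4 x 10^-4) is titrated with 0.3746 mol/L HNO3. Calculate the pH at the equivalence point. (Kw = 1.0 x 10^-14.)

n(C2H5NH2) = 0.05838 x 0.03742 = 0.002185 mol; V(HNO3) at equivalence = 0.002185/0.3746 = 0.005832 L.
At equivalence the base is fully converted to C2H5NH3+; total volume = 0.04325 L, so [C2H5NH3+] = 0.002185/0.04325 = 0.05051 M.
Ka(C2H5NH3+) = Kw/Kb = 1.0e-14 / 6.4 x 10^-4 = 1.56e-11.
[H^+] = sqrt(Ka x [C2H5NH3+]) = sqrt(1.56e-11 x 0.05051) = 8.88e-7 M.
pH = -log(8.88e-7) = 6.05.

6.05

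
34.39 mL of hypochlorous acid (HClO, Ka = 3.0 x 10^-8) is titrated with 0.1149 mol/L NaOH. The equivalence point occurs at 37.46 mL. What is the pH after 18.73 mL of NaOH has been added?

18.73 mL is exactly half the equivalence volume (37.46/2), i.e. the half-equivalence point.
There, n(HA) = n(A^-), so pH = pKa = -log(3.0 x 10^-8) = 7.52.

7.52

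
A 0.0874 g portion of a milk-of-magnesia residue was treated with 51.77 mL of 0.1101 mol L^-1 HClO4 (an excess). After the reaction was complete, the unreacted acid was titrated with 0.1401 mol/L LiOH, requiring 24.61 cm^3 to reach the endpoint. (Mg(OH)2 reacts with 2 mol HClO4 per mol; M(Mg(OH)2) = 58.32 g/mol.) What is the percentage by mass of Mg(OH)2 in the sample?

75.1%

Total n(HClO4) added = 0.1101 x 0.05177 = 0.005700 mol.
n(LiOH) used = 0.1401 x 0.02461 = 0.003448 mol, which equals the excess n(HClO4).
So n(HClO4) consumed by the sample = 0.005700 - 0.003448 = 0.002252 mol.
n(Mg(OH)2) = 0.002252 / 2 = 0.001126 mol.
mass Mg(OH)2 = 0.001126 x 58.32 = 0.06567 g, so %Mg(OH)2 = 0.06567/0.0874 x 100 = 75.1%.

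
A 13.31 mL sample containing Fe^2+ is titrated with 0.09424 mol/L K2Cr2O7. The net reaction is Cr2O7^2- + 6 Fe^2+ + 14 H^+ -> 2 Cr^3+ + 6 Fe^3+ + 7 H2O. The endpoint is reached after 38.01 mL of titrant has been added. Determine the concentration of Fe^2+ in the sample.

n(K2Cr2O7) = 0.09424 x 0.03801 = 0.003582 mol.
From the balanced equation, 1 mol K2Cr2O7 reacts with 6 mol Fe^2+, so n(Fe^2+) = 0.003582 x 6/1 = 0.02149 mol.
[Fe^2+] = 0.02149 / 0.01331 L = 1.61 M.

1.61 M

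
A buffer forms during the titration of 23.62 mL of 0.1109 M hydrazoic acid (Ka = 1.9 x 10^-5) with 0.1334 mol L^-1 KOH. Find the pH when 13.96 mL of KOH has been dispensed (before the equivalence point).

Initial n(HN3) = 0.1109 x 0.02362 = 0.002619 mol.
n(KOH) added = 0.1334 x 0.01396 = 0.001862 mol, converting that many moles of HN3 to N3-.
Remaining n(HN3) = 0.0007572 mol; n(N3-) = 0.001862 mol.
By Henderson-Hasselbalch, pH = pKa + log([A^-]/[HA]) = 4.72 + log(0.001862/0.0007572) = 4.72 + (+0.39) = 5.11.

5.11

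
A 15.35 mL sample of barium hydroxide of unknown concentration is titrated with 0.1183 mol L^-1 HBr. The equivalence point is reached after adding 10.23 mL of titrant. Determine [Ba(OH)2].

0.0394 M

n(HBr) delivered = 0.1183 x 0.01023 = 0.001210 mol.
The reaction is 1 Ba(OH)2 + 2 HBr, so n(Ba(OH)2) = 0.001210 x 1/2 = 0.0006051 mol.
[Ba(OH)2] = 0.0006051 mol / 0.01535 L = 0.0394 M.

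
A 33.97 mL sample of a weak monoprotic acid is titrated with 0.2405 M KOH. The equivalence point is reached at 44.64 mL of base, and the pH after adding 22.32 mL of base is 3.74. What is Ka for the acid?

1.8 x 10^-4

22.32 mL is half of the equivalence volume, so this is the half-equivalence point where [HA] = [A^-].
At half-equivalence pH = pKa, so pKa = 3.74.
Ka = 10^(-3.74) = 1.8 x 10^-4.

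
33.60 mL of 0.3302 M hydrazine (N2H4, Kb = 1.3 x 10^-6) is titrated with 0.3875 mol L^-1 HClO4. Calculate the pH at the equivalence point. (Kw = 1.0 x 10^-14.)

4.43

n(N2H4) = 0.3302 x 0.03360 = 0.01109 mol; V(HClO4) at equivalence = 0.01109/0.3875 = 0.02863 L.
At equivalence the base is fully converted to N2H5+; total volume = 0.06223 L, so [N2H5+] = 0.01109/0.06223 = 0.1783 M.
Ka(N2H5+) = Kw/Kb = 1.0e-14 / 1.3 x 10^-6 = 7.69e-9.
[H^+] = sqrt(Ka x [N2H5+]) = sqrt(7.69e-9 x 0.1783) = 3.70e-5 M.
pH = -log(3.70e-5) = 4.43.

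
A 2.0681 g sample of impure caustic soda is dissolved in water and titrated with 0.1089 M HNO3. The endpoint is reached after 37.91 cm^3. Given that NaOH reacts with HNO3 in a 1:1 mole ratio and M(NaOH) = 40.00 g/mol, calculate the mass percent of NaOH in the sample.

7.98%

n(HNO3) = 0.1089 x 0.03791 = 0.004128 mol.
n(NaOH) = 0.004128 / 1 = 0.004128 mol.
mass of NaOH = 0.004128 x 40.00 = 0.1651 g.
% purity = 0.1651 / 2.0681 x 100 = 7.98%.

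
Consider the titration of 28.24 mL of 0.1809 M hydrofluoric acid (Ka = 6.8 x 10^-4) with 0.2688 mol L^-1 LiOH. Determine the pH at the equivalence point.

n(HF) = 0.1809 x 0.02824 = 0.005109 mol; V(LiOH) at equivalence = 0.005109/0.2688 = 0.01901 L.
At equivalence all the acid is converted to F-; total volume = 0.02824 + 0.01901 = 0.04725 L, so [F-] = 0.005109/0.04725 = 0.1081 M.
Kb = Kw/Ka = 1.0e-14 / 6.8 x 10^-4 = 1.47e-11.
[OH^-] = sqrt(Kb x [F-]) = sqrt(1.47e-11 x 0.1081) = 1.26e-6 M.
pOH = 5.90, so pH = 14.00 - 5.90 = 8.10.

8.10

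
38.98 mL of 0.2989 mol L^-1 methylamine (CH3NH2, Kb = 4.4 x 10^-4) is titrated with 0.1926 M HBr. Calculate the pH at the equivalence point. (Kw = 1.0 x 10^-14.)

n(CH3NH2) = 0.2989 x 0.03898 = 0.01165 mol; V(HBr) at equivalence = 0.01165/0.1926 = 0.06049 L.
At equivalence the base is fully converted to CH3NH3+; total volume = 0.09947 L, so [CH3NH3+] = 0.01165/0.09947 = 0.1171 M.
Ka(CH3NH3+) = Kw/Kb = 1.0e-14 / 4.4 x 10^-4 = 2.27e-11.
[H^+] = sqrt(Ka x [CH3NH3+]) = sqrt(2.27e-11 x 0.1171) = 1.63e-6 M.
pH = -log(1.63e-6) = 5.79.

5.79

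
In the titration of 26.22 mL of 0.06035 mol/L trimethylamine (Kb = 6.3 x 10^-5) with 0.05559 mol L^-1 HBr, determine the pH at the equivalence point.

n((CH3)3N) = 0.06035 x 0.02622 = 0.001582 mol; V(HBr) at equivalence = 0.001582/0.05559 = 0.02847 L.
At equivalence the base is fully converted to (CH3)3NH+; total volume = 0.05469 L, so [(CH3)3NH+] = 0.001582/0.05469 = 0.02894 M.
Ka((CH3)3NH+) = Kw/Kb = 1.0e-14 / 6.3 x 10^-5 = 1.59e-10.
[H^+] = sqrt(Ka x [(CH3)3NH+]) = sqrt(1.59e-10 x 0.02894) = 2.14e-6 M.
pH = -log(2.14e-6) = 5.67.

5.67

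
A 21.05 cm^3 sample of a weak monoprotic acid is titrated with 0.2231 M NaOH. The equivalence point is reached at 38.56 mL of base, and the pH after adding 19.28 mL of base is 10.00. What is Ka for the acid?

19.28 mL is half of the equivalence volume, so this is the half-equivalence point where [HA] = [A^-].
At half-equivalence pH = pKa, so pKa = 10.00.
Ka = 10^(-10.00) = 1.0 x 10^-10.

1.0 x 10^-10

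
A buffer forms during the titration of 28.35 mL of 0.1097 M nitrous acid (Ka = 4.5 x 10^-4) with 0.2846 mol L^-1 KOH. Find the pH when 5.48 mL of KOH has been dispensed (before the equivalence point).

Initial n(HNO2) = 0.1097 x 0.02835 = 0.003110 mol.
n(KOH) added = 0.2846 x 0.005480 = 0.001560 mol, converting that many moles of HNO2 to NO2-.
Remaining n(HNO2) = 0.001550 mol; n(NO2-) = 0.001560 mol.
By Henderson-Hasselbalch, pH = pKa + log([A^-]/[HA]) = 3.35 + log(0.001560/0.001550) = 3.35 + (+0.00) = 3.35.

3.35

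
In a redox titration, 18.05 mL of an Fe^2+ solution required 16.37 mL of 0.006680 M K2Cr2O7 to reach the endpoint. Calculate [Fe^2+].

0.0363 M

n(K2Cr2O7) = 0.006680 x 0.01637 = 0.0001094 mol.
From the balanced equation, 1 mol K2Cr2O7 reacts with 6 mol Fe^2+, so n(Fe^2+) = 0.0001094 x 6/1 = 0.0006561 mol.
[Fe^2+] = 0.0006561 / 0.01805 L = 0.0363 M.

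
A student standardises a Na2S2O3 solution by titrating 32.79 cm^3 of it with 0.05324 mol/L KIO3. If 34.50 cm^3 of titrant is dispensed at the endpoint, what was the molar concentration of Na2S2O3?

n(KIO3) = 0.05324 x 0.03450 = 0.001837 mol.
From the balanced equation, 1 mol KIO3 reacts with 6 mol Na2S2O3, so n(Na2S2O3) = 0.001837 x 6/1 = 0.01102 mol.
[Na2S2O3] = 0.01102 / 0.03279 L = 0.336 M.

0.336 M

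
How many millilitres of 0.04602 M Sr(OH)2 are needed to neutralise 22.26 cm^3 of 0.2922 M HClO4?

70.7 mL

n(HClO4) = 0.2922 mol/L x 0.02226 L = 0.006504 mol.
The neutralisation is 2 HClO4 : 1 Sr(OH)2, so n(Sr(OH)2) = 0.006504 x 1/2 = 0.003252 mol.
V(Sr(OH)2) = 0.003252 / 0.04602 = 0.07067 L = 70.7 mL.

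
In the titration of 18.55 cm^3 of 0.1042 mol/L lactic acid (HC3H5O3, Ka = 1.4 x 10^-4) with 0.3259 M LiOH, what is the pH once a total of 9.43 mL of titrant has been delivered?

12.61

n(acid) = 0.1042 x 0.01855 = 0.001933 mol; n(LiOH) added = 0.3259 x 0.009430 = 0.003073 mol.
Base is in excess by 0.003073 - 0.001933 = 0.001140 mol in a total volume of 0.02798 L.
[OH^-] = 0.001140/0.02798 = 0.04076 M, so pOH = 1.39 and pH = 14.00 - 1.39 = 12.61.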